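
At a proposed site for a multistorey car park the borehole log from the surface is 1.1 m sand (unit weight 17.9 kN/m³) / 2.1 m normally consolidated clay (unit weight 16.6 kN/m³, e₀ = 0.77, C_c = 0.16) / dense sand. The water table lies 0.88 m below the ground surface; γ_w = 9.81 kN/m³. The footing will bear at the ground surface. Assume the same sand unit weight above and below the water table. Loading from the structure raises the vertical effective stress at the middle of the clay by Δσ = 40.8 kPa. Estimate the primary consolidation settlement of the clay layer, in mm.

S_c ≈ 80.5 mm

Mid-depth of clay below the ground surface: z = 1.1 + 2.1/2 = 2.15 m.
Total vertical stress at mid-clay: σ_v = 17.9×1.1 + 16.6×1.05 = 37.12 kPa.
Pore pressure: u = 9.81×(2.15 − 0.88) = 12.459 kPa.
Initial effective stress: σ'_0 = σ_v − u = 37.12 − 12.459 = 24.661 kPa.
Final effective stress: σ'_f = σ'_0 + Δσ = 24.661 + 40.8 = 65.461 kPa.
Normally consolidated clay, so the full stress increment lies on the virgin compression line:
S_c = C_c·H/(1+e₀)·log₁₀(σ'_f/σ'_0) = 0.16×2.1/(1+0.77)×log₁₀(65.461/24.661)
    = 0.18983 × 0.42397 = 0.08048 m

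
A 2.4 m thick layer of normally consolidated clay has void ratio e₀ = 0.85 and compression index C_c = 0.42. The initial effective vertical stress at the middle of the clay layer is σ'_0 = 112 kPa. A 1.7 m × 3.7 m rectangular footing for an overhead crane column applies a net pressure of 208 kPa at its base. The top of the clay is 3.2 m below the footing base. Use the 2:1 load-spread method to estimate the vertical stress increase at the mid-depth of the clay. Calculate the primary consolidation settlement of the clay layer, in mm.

Mid-depth of clay below the footing base: z = 3.2 + 2.4/2 = 4.4 m.
Stress increase at mid-clay by the 2:1 spreading method:
Δσ = qBL/((B+z)(L+z)) = 208×1.7×3.7/((1.7+4.4)(3.7+4.4)) = 26.479 kPa
Final effective stress: σ'_f = σ'_0 + Δσ = 112 + 26.479 = 138.48 kPa.
Normally consolidated clay, so the full stress increment lies on the virgin compression line:
S_c = C_c·H/(1+e₀)·log₁₀(σ'_f/σ'_0) = 0.42×2.4/(1+0.85)×log₁₀(138.48/112)
    = 0.54486 × 0.092169 = 0.05022 m

S_c ≈ 50.2 mm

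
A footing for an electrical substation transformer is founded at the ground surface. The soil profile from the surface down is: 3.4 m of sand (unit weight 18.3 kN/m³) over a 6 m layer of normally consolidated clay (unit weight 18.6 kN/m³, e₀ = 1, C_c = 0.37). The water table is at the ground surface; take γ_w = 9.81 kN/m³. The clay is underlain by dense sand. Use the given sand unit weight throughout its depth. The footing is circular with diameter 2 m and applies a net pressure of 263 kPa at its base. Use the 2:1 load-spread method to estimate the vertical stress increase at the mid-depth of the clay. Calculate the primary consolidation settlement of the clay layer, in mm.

S_c ≈ 115 mm

Mid-depth of clay below the ground surface: z = 3.4 + 6/2 = 6.4 m.
Total vertical stress at mid-clay: σ_v = 18.3×3.4 + 18.6×3 = 118.02 kPa.
Pore pressure: u = 9.81×(6.4 − 0) = 62.784 kPa.
Initial effective stress: σ'_0 = σ_v − u = 118.02 − 62.784 = 55.236 kPa.
Stress increase at mid-clay by the 2:1 spreading method:
Δσ ≈ qD²/(D+z)² = 263×2²/(2+6.4)² = 14.909 kPa
Final effective stress: σ'_f = σ'_0 + Δσ = 55.236 + 14.909 = 70.145 kPa.
Normally consolidated clay, so the full stress increment lies on the virgin compression line:
S_c = C_c·H/(1+e₀)·log₁₀(σ'_f/σ'_0) = 0.37×6/(1+1)×log₁₀(70.145/55.236)
    = 1.11 × 0.10377 = 0.1152 m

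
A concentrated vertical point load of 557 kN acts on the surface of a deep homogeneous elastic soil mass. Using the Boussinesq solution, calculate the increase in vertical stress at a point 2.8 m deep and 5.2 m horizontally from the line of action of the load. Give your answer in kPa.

Δσ_z ≈ 0.812 kPa

Boussinesq vertical stress below a point load on an elastic half-space:
Δσ_z = 3P/(2πz²) · [1 + (r/z)²]^(−5/2)
r/z = 5.2/2.8 = 1.8571; [1+(r/z)²]^(−5/2) = 0.023952.
Δσ_z = 3×557/(2π×2.8²) × 0.023952 = 33.922 × 0.023952 = 0.8125 kPa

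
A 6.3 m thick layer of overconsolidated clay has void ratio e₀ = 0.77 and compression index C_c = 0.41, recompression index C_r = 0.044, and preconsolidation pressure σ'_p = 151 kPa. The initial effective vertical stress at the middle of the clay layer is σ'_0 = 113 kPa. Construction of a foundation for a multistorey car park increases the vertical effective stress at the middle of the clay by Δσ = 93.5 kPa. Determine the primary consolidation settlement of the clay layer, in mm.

S_c ≈ 218 mm

Final effective stress: σ'_f = 113 + 93.5 = 206.5 kPa.
σ'_f = 206.5 > σ'_p = 151 kPa, so the stress path crosses the preconsolidation pressure — recompression up to σ'_p, then virgin compression beyond:
S_c = H/(1+e₀)·[C_r·log₁₀(σ'_p/σ'_0) + C_c·log₁₀(σ'_f/σ'_p)]
    = 6.3/1.77 × [0.044×log₁₀(151/113) + 0.41×log₁₀(206.5/151)]
    = 3.5593 × [0.0055395 + 0.055737] = 0.2181 m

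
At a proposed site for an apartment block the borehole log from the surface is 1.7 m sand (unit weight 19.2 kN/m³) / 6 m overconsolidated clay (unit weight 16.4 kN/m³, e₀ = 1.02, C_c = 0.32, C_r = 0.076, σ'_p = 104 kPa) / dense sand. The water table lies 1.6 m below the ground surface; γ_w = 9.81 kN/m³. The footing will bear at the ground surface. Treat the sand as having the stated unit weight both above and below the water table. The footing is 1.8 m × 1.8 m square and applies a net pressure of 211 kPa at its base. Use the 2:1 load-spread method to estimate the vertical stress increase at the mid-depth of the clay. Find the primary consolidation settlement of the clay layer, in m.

S_c ≈ 0.0268 m

Mid-depth of clay below the ground surface: z = 1.7 + 6/2 = 4.7 m.
Total vertical stress at mid-clay: σ_v = 19.2×1.7 + 16.4×3 = 81.84 kPa.
Pore pressure: u = 9.81×(4.7 − 1.6) = 30.411 kPa.
Initial effective stress: σ'_0 = σ_v − u = 81.84 − 30.411 = 51.429 kPa.
Stress increase at mid-clay by the 2:1 spreading method:
Δσ = qBL/((B+z)(L+z)) = 211×1.8×1.8/((1.8+4.7)(1.8+4.7)) = 16.181 kPa
Final effective stress: σ'_f = 51.429 + 16.181 = 67.61 kPa.
σ'_f = 67.61 ≤ σ'_p = 104 kPa, so the clay remains overconsolidated and only the recompression index applies:
S_c = C_r·H/(1+e₀)·log₁₀(σ'_f/σ'_0) = 0.076×6/2.02×log₁₀(67.61/51.429)
    = 0.22574 × 0.1188 = 0.02682 m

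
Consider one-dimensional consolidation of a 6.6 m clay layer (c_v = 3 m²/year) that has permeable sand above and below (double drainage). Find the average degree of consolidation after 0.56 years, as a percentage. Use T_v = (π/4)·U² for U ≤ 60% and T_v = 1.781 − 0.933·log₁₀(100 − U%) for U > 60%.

U ≈ 44.3 %

Drainage path length: H_d = H/2 = 3.3 m (double drainage).
T_v = c_v·t/H_d² = 3×0.56/3.3² = 0.15427.
T_v = 0.15427 corresponds to the U ≤ 60% branch:
U = √(4T_v/π) = 0.4432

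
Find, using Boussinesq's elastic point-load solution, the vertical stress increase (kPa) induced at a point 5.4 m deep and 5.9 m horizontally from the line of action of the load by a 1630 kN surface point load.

Δσ_z ≈ 3.74 kPa

Boussinesq vertical stress below a point load on an elastic half-space:
Δσ_z = 3P/(2πz²) · [1 + (r/z)²]^(−5/2)
r/z = 5.9/5.4 = 1.0926; [1+(r/z)²]^(−5/2) = 0.14029.
Δσ_z = 3×1630/(2π×5.4²) × 0.14029 = 26.69 × 0.14029 = 3.744 kPa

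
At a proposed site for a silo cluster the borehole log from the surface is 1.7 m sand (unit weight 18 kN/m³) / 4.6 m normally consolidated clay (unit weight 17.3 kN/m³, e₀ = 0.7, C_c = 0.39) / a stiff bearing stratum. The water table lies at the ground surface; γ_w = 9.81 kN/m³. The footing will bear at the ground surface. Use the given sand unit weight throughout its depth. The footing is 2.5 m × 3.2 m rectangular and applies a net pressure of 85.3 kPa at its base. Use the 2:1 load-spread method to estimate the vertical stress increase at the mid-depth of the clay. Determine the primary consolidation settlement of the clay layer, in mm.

S_c ≈ 176 mm

Mid-depth of clay below the ground surface: z = 1.7 + 4.6/2 = 4 m.
Total vertical stress at mid-clay: σ_v = 18×1.7 + 17.3×2.3 = 70.39 kPa.
Pore pressure: u = 9.81×(4 − 0) = 39.24 kPa.
Initial effective stress: σ'_0 = σ_v − u = 70.39 − 39.24 = 31.15 kPa.
Stress increase at mid-clay by the 2:1 spreading method:
Δσ = qBL/((B+z)(L+z)) = 85.3×2.5×3.2/((2.5+4)(3.2+4)) = 14.581 kPa
Final effective stress: σ'_f = σ'_0 + Δσ = 31.15 + 14.581 = 45.731 kPa.
Normally consolidated clay, so the full stress increment lies on the virgin compression line:
S_c = C_c·H/(1+e₀)·log₁₀(σ'_f/σ'_0) = 0.39×4.6/(1+0.7)×log₁₀(45.731/31.15)
    = 1.0553 × 0.16675 = 0.176 m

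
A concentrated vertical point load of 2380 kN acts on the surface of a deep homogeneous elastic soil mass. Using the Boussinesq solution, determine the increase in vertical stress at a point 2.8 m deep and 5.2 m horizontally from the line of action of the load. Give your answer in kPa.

Boussinesq vertical stress below a point load on an elastic half-space:
Δσ_z = 3P/(2πz²) · [1 + (r/z)²]^(−5/2)
r/z = 5.2/2.8 = 1.8571; [1+(r/z)²]^(−5/2) = 0.023952.
Δσ_z = 3×2380/(2π×2.8²) × 0.023952 = 144.94 × 0.023952 = 3.472 kPa

Δσ_z ≈ 3.47 kPa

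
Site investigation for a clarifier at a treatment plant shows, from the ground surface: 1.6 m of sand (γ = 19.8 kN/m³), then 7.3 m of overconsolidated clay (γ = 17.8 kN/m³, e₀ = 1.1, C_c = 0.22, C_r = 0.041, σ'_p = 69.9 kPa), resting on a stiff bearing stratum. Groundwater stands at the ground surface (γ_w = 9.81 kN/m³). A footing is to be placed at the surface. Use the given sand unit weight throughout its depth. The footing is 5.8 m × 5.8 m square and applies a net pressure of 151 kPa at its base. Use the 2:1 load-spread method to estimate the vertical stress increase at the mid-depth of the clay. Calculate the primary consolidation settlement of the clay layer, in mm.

Mid-depth of clay below the ground surface: z = 1.6 + 7.3/2 = 5.25 m.
Total vertical stress at mid-clay: σ_v = 19.8×1.6 + 17.8×3.65 = 96.65 kPa.
Pore pressure: u = 9.81×(5.25 − 0) = 51.503 kPa.
Initial effective stress: σ'_0 = σ_v − u = 96.65 − 51.503 = 45.147 kPa.
Stress increase at mid-clay by the 2:1 spreading method:
Δσ = qBL/((B+z)(L+z)) = 151×5.8×5.8/((5.8+5.25)(5.8+5.25)) = 41.601 kPa
Final effective stress: σ'_f = 45.147 + 41.601 = 86.748 kPa.
σ'_f = 86.748 > σ'_p = 69.9 kPa, so the stress path crosses the preconsolidation pressure — recompression up to σ'_p, then virgin compression beyond:
S_c = H/(1+e₀)·[C_r·log₁₀(σ'_p/σ'_0) + C_c·log₁₀(σ'_f/σ'_p)]
    = 7.3/2.1 × [0.041×log₁₀(69.9/45.147) + 0.22×log₁₀(86.748/69.9)]
    = 3.4762 × [0.0077838 + 0.020632] = 0.09878 m

S_c ≈ 98.8 mm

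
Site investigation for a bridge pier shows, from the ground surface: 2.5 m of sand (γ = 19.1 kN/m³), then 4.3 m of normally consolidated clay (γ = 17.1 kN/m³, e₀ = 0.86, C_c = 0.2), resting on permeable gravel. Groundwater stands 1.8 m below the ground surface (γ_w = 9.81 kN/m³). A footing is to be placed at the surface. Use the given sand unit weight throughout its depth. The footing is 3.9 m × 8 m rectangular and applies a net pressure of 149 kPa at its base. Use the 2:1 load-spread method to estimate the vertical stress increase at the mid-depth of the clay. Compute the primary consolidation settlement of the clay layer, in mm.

S_c ≈ 114 mm

Mid-depth of clay below the ground surface: z = 2.5 + 4.3/2 = 4.65 m.
Total vertical stress at mid-clay: σ_v = 19.1×2.5 + 17.1×2.15 = 84.515 kPa.
Pore pressure: u = 9.81×(4.65 − 1.8) = 27.959 kPa.
Initial effective stress: σ'_0 = σ_v − u = 84.515 − 27.959 = 56.556 kPa.
Stress increase at mid-clay by the 2:1 spreading method:
Δσ = qBL/((B+z)(L+z)) = 149×3.9×8/((3.9+4.65)(8+4.65)) = 42.982 kPa
Final effective stress: σ'_f = σ'_0 + Δσ = 56.556 + 42.982 = 99.538 kPa.
Normally consolidated clay, so the full stress increment lies on the virgin compression line:
S_c = C_c·H/(1+e₀)·log₁₀(σ'_f/σ'_0) = 0.2×4.3/(1+0.86)×log₁₀(99.538/56.556)
    = 0.46237 × 0.24551 = 0.1135 m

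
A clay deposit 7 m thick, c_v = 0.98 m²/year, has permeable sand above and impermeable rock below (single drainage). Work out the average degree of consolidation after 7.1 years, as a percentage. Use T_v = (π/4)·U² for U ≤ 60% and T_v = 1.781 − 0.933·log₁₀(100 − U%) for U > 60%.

U ≈ 42.5 %

Drainage path length: H_d = H = 7 m (single drainage).
T_v = c_v·t/H_d² = 0.98×7.1/7² = 0.142.
T_v = 0.142 corresponds to the U ≤ 60% branch:
U = √(4T_v/π) = 0.4252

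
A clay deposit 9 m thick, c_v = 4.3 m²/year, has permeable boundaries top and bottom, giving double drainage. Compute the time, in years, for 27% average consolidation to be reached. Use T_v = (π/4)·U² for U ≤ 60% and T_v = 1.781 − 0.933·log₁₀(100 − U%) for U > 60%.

t ≈ 0.27 years

Drainage path length: H_d = H/2 = 4.5 m (double drainage).
U ≤ 60%: T_v = (π/4)·U² = (π/4)×0.27² = 0.057256.
t = T_v·H_d²/c_v = 0.057256×4.5²/4.3 = 0.2696 years.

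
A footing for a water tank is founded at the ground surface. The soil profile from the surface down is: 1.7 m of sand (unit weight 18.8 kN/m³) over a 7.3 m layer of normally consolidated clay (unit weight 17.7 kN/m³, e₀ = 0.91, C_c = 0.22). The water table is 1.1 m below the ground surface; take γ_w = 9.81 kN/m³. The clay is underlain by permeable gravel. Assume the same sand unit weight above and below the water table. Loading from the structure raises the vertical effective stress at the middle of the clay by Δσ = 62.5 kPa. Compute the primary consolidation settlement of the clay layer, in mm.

Mid-depth of clay below the ground surface: z = 1.7 + 7.3/2 = 5.35 m.
Total vertical stress at mid-clay: σ_v = 18.8×1.7 + 17.7×3.65 = 96.565 kPa.
Pore pressure: u = 9.81×(5.35 − 1.1) = 41.693 kPa.
Initial effective stress: σ'_0 = σ_v − u = 96.565 − 41.693 = 54.872 kPa.
Final effective stress: σ'_f = σ'_0 + Δσ = 54.872 + 62.5 = 117.37 kPa.
Normally consolidated clay, so the full stress increment lies on the virgin compression line:
S_c = C_c·H/(1+e₀)·log₁₀(σ'_f/σ'_0) = 0.22×7.3/(1+0.91)×log₁₀(117.37/54.872)
    = 0.84084 × 0.33021 = 0.2777 m

S_c ≈ 278 mm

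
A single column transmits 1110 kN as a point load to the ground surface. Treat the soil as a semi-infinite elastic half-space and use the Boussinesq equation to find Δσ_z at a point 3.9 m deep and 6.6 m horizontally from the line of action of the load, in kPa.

Δσ_z ≈ 1.19 kPa

Boussinesq vertical stress below a point load on an elastic half-space:
Δσ_z = 3P/(2πz²) · [1 + (r/z)²]^(−5/2)
r/z = 6.6/3.9 = 1.6923; [1+(r/z)²]^(−5/2) = 0.034075.
Δσ_z = 3×1110/(2π×3.9²) × 0.034075 = 34.845 × 0.034075 = 1.187 kPa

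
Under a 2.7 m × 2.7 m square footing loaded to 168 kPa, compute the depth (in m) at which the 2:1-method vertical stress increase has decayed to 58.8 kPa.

z ≈ 1.86 m

2:1 spreading — at depth z the loaded area has grown by z in each plan dimension:
qB²/(B+z)² = Δσ_z ⇒ z = B(√(q/Δσ_z) − 1) = 2.7×(√(168/58.8) − 1) = 1.864 m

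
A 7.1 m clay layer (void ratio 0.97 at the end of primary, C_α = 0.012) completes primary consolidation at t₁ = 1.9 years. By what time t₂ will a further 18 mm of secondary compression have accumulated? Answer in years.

t₂ ≈ 4.95 years

S_s = C_α·H/(1+e_p)·log₁₀(t₂/t₁) ⇒ log₁₀(t₂/t₁) = S_s·(1+e_p)/(C_α·H).
log₁₀(t₂/t₁) = 0.018 × (1+0.97) / (0.012×7.1) = 0.4162
t₂ = t₁ × 10^0.4162 = 1.9 × 2.607 = 4.954 years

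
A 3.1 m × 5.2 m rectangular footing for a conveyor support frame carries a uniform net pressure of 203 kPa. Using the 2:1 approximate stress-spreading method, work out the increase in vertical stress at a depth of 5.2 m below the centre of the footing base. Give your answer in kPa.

By the 2:1 method the load spreads at 1 horizontal : 2 vertical, so at depth z the loaded area has grown by z in each plan dimension:
Δσ = qBL/((B+z)(L+z)) = 203×3.1×5.2/((3.1+5.2)(5.2+5.2)) = 37.91 kPa

Δσ_z ≈ 37.9 kPa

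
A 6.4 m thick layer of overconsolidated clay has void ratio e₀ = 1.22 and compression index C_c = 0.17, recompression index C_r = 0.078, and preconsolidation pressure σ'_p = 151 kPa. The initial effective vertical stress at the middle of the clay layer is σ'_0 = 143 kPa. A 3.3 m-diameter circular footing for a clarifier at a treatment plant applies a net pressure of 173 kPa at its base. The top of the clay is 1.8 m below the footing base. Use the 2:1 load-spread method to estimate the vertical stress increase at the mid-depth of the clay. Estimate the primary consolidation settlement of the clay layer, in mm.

S_c ≈ 31 mm

Mid-depth of clay below the footing base: z = 1.8 + 6.4/2 = 5 m.
Stress increase at mid-clay by the 2:1 spreading method:
Δσ ≈ qD²/(D+z)² = 173×3.3²/(3.3+5)² = 27.348 kPa
Final effective stress: σ'_f = 143 + 27.348 = 170.35 kPa.
σ'_f = 170.35 > σ'_p = 151 kPa, so the stress path crosses the preconsolidation pressure — recompression up to σ'_p, then virgin compression beyond:
S_c = H/(1+e₀)·[C_r·log₁₀(σ'_p/σ'_0) + C_c·log₁₀(σ'_f/σ'_p)]
    = 6.4/2.22 × [0.078×log₁₀(151/143) + 0.17×log₁₀(170.35/151)]
    = 2.8829 × [0.001844 + 0.0089021] = 0.03098 m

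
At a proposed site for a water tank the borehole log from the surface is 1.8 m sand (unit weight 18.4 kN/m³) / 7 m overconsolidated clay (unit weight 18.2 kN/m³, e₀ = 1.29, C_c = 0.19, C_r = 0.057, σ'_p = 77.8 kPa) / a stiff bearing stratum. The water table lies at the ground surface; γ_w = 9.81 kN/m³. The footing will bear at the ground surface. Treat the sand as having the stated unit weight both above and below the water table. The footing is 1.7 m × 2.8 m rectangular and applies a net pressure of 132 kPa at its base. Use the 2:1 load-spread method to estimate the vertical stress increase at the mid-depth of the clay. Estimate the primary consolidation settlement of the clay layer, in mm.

S_c ≈ 16.7 mm

Mid-depth of clay below the ground surface: z = 1.8 + 7/2 = 5.3 m.
Total vertical stress at mid-clay: σ_v = 18.4×1.8 + 18.2×3.5 = 96.82 kPa.
Pore pressure: u = 9.81×(5.3 − 0) = 51.993 kPa.
Initial effective stress: σ'_0 = σ_v − u = 96.82 − 51.993 = 44.827 kPa.
Stress increase at mid-clay by the 2:1 spreading method:
Δσ = qBL/((B+z)(L+z)) = 132×1.7×2.8/((1.7+5.3)(2.8+5.3)) = 11.081 kPa
Final effective stress: σ'_f = 44.827 + 11.081 = 55.908 kPa.
σ'_f = 55.908 ≤ σ'_p = 77.8 kPa, so the clay remains overconsolidated and only the recompression index applies:
S_c = C_r·H/(1+e₀)·log₁₀(σ'_f/σ'_0) = 0.057×7/2.29×log₁₀(55.908/44.827)
    = 0.17424 × 0.095934 = 0.01672 m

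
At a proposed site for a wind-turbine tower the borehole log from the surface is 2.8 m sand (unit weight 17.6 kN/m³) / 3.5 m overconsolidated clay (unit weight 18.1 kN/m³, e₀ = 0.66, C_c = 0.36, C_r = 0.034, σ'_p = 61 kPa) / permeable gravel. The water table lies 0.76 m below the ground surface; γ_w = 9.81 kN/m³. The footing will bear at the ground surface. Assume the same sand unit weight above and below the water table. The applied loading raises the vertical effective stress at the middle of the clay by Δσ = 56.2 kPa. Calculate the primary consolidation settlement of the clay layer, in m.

S_c ≈ 0.173 m

Mid-depth of clay below the ground surface: z = 2.8 + 3.5/2 = 4.55 m.
Total vertical stress at mid-clay: σ_v = 17.6×2.8 + 18.1×1.75 = 80.955 kPa.
Pore pressure: u = 9.81×(4.55 − 0.76) = 37.18 kPa.
Initial effective stress: σ'_0 = σ_v − u = 80.955 − 37.18 = 43.775 kPa.
Final effective stress: σ'_f = 43.775 + 56.2 = 99.975 kPa.
σ'_f = 99.975 > σ'_p = 61 kPa, so the stress path crosses the preconsolidation pressure — recompression up to σ'_p, then virgin compression beyond:
S_c = H/(1+e₀)·[C_r·log₁₀(σ'_p/σ'_0) + C_c·log₁₀(σ'_f/σ'_p)]
    = 3.5/1.66 × [0.034×log₁₀(61/43.775) + 0.36×log₁₀(99.975/61)]
    = 2.1084 × [0.0048995 + 0.077242] = 0.1732 m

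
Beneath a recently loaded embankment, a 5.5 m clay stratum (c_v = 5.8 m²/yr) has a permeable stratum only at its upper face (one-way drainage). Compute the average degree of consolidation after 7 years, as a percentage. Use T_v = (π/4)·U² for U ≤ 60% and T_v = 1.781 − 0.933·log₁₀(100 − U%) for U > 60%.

Drainage path length: H_d = H = 5.5 m (single drainage).
T_v = c_v·t/H_d² = 5.8×7/5.5² = 1.3421.
T_v = 1.3421 corresponds to the U > 60% branch:
U = 1 − 10^((1.781 − T_v)/0.933)/100 = 0.9705

U ≈ 97 %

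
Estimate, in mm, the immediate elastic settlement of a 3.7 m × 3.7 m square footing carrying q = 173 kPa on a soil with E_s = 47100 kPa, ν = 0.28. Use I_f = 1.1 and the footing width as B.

Immediate (elastic) settlement: S_e = q·B·(1−ν²)/E_s · I_f.
S_e = 173 × 3.7 × (1 − 0.28²) / 47100 × 1.1
    = 173 × 3.7 × 0.9216 / 47100 × 1.1
    = 0.01378 m = 13.78 mm

S_e ≈ 13.8 mm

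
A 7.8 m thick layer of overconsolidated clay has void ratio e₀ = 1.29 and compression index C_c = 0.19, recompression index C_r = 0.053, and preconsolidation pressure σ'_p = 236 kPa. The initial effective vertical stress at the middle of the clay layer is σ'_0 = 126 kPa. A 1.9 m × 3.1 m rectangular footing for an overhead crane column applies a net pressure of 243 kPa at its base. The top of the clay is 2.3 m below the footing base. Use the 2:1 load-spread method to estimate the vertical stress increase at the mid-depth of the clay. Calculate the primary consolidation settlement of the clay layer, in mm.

Mid-depth of clay below the footing base: z = 2.3 + 7.8/2 = 6.2 m.
Stress increase at mid-clay by the 2:1 spreading method:
Δσ = qBL/((B+z)(L+z)) = 243×1.9×3.1/((1.9+6.2)(3.1+6.2)) = 19 kPa
Final effective stress: σ'_f = 126 + 19 = 145 kPa.
σ'_f = 145 ≤ σ'_p = 236 kPa, so the clay remains overconsolidated and only the recompression index applies:
S_c = C_r·H/(1+e₀)·log₁₀(σ'_f/σ'_0) = 0.053×7.8/2.29×log₁₀(145/126)
    = 0.18052 × 0.060997 = 0.01101 m

S_c ≈ 11 mm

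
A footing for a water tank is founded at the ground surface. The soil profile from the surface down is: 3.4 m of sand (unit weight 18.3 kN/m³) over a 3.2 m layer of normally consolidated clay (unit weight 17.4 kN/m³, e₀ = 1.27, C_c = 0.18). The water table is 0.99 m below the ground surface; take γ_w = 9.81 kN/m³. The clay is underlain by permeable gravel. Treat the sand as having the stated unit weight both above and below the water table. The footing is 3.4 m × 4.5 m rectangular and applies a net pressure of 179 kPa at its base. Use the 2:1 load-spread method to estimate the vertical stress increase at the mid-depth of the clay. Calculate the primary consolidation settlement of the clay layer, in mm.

Mid-depth of clay below the ground surface: z = 3.4 + 3.2/2 = 5 m.
Total vertical stress at mid-clay: σ_v = 18.3×3.4 + 17.4×1.6 = 90.06 kPa.
Pore pressure: u = 9.81×(5 − 0.99) = 39.338 kPa.
Initial effective stress: σ'_0 = σ_v − u = 90.06 − 39.338 = 50.722 kPa.
Stress increase at mid-clay by the 2:1 spreading method:
Δσ = qBL/((B+z)(L+z)) = 179×3.4×4.5/((3.4+5)(4.5+5)) = 34.32 kPa
Final effective stress: σ'_f = σ'_0 + Δσ = 50.722 + 34.32 = 85.042 kPa.
Normally consolidated clay, so the full stress increment lies on the virgin compression line:
S_c = C_c·H/(1+e₀)·log₁₀(σ'_f/σ'_0) = 0.18×3.2/(1+1.27)×log₁₀(85.042/50.722)
    = 0.25374 × 0.22444 = 0.05695 m

S_c ≈ 56.9 mm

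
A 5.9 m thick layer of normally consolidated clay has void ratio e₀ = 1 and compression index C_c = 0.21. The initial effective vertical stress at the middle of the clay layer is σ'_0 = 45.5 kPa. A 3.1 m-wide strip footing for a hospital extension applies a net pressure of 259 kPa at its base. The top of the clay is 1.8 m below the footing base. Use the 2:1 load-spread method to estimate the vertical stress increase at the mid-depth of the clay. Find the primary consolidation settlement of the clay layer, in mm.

Mid-depth of clay below the footing base: z = 1.8 + 5.9/2 = 4.75 m.
Stress increase at mid-clay by the 2:1 spreading method:
Δσ = qB/(B+z) = 259×3.1/(3.1+4.75) = 102.28 kPa
Final effective stress: σ'_f = σ'_0 + Δσ = 45.5 + 102.28 = 147.78 kPa.
Normally consolidated clay, so the full stress increment lies on the virgin compression line:
S_c = C_c·H/(1+e₀)·log₁₀(σ'_f/σ'_0) = 0.21×5.9/(1+1)×log₁₀(147.78/45.5)
    = 0.6195 × 0.5116 = 0.3169 m

S_c ≈ 317 mm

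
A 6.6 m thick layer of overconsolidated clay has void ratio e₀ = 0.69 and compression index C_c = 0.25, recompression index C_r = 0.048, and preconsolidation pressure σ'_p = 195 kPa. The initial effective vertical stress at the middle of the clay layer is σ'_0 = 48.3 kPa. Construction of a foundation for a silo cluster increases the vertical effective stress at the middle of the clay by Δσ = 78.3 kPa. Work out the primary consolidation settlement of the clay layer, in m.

S_c ≈ 0.0784 m

Final effective stress: σ'_f = 48.3 + 78.3 = 126.6 kPa.
σ'_f = 126.6 ≤ σ'_p = 195 kPa, so the clay remains overconsolidated and only the recompression index applies:
S_c = C_r·H/(1+e₀)·log₁₀(σ'_f/σ'_0) = 0.048×6.6/1.69×log₁₀(126.6/48.3)
    = 0.18745 × 0.41849 = 0.07845 m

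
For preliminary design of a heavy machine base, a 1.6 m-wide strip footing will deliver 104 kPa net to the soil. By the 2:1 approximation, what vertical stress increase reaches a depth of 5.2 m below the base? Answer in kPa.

Δσ_z ≈ 24.5 kPa

By the 2:1 method the load spreads at 1 horizontal : 2 vertical, so at depth z the loaded area has grown by z in each plan dimension:
Δσ = qB/(B+z) = 104×1.6/(1.6+5.2) = 24.471 kPa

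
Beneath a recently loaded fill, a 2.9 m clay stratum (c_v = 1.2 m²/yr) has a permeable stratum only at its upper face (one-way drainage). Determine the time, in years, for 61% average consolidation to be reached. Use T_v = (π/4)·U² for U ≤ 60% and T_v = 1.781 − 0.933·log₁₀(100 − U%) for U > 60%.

Drainage path length: H_d = H = 2.9 m (single drainage).
U > 60%: T_v = 1.781 − 0.933·log₁₀(100 − 61) = 0.29654.
t = T_v·H_d²/c_v = 0.29654×2.9²/1.2 = 2.078 years.

t ≈ 2.08 years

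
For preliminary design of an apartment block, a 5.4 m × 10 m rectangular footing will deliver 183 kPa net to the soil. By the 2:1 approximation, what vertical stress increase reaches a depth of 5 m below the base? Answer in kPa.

Δσ_z ≈ 63.3 kPa

By the 2:1 method the load spreads at 1 horizontal : 2 vertical, so at depth z the loaded area has grown by z in each plan dimension:
Δσ = qBL/((B+z)(L+z)) = 183×5.4×10/((5.4+5)(10+5)) = 63.346 kPa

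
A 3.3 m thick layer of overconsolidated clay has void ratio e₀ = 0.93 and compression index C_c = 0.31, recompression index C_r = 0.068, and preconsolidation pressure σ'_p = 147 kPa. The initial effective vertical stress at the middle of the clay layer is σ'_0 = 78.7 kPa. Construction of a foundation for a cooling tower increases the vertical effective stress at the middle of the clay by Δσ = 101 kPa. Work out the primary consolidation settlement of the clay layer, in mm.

S_c ≈ 77.8 mm

Final effective stress: σ'_f = 78.7 + 101 = 179.7 kPa.
σ'_f = 179.7 > σ'_p = 147 kPa, so the stress path crosses the preconsolidation pressure — recompression up to σ'_p, then virgin compression beyond:
S_c = H/(1+e₀)·[C_r·log₁₀(σ'_p/σ'_0) + C_c·log₁₀(σ'_f/σ'_p)]
    = 3.3/1.93 × [0.068×log₁₀(147/78.7) + 0.31×log₁₀(179.7/147)]
    = 1.7098 × [0.018451 + 0.027042] = 0.07778 m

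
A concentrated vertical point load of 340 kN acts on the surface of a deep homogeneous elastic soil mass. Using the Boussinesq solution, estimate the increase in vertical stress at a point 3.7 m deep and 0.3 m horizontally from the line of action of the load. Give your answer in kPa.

Δσ_z ≈ 11.7 kPa

Boussinesq vertical stress below a point load on an elastic half-space:
Δσ_z = 3P/(2πz²) · [1 + (r/z)²]^(−5/2)
r/z = 0.3/3.7 = 0.081081; [1+(r/z)²]^(−5/2) = 0.98375.
Δσ_z = 3×340/(2π×3.7²) × 0.98375 = 11.858 × 0.98375 = 11.67 kPa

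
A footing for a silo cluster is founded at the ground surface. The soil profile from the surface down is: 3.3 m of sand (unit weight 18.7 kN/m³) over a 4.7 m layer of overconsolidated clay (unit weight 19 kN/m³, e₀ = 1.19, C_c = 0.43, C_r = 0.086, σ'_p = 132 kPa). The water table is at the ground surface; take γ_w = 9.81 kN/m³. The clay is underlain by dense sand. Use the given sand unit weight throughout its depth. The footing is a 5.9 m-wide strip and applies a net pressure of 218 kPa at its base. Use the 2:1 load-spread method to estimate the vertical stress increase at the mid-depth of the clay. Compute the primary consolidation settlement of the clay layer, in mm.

S_c ≈ 159 mm

Mid-depth of clay below the ground surface: z = 3.3 + 4.7/2 = 5.65 m.
Total vertical stress at mid-clay: σ_v = 18.7×3.3 + 19×2.35 = 106.36 kPa.
Pore pressure: u = 9.81×(5.65 − 0) = 55.427 kPa.
Initial effective stress: σ'_0 = σ_v − u = 106.36 − 55.427 = 50.933 kPa.
Stress increase at mid-clay by the 2:1 spreading method:
Δσ = qB/(B+z) = 218×5.9/(5.9+5.65) = 111.36 kPa
Final effective stress: σ'_f = 50.933 + 111.36 = 162.29 kPa.
σ'_f = 162.29 > σ'_p = 132 kPa, so the stress path crosses the preconsolidation pressure — recompression up to σ'_p, then virgin compression beyond:
S_c = H/(1+e₀)·[C_r·log₁₀(σ'_p/σ'_0) + C_c·log₁₀(σ'_f/σ'_p)]
    = 4.7/2.19 × [0.086×log₁₀(132/50.933) + 0.43×log₁₀(162.29/132)]
    = 2.1461 × [0.035567 + 0.038579] = 0.1591 m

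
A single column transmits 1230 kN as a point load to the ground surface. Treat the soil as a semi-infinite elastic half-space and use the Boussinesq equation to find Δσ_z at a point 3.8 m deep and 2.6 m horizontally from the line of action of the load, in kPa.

Δσ_z ≈ 15.6 kPa

Boussinesq vertical stress below a point load on an elastic half-space:
Δσ_z = 3P/(2πz²) · [1 + (r/z)²]^(−5/2)
r/z = 2.6/3.8 = 0.68421; [1+(r/z)²]^(−5/2) = 0.38289.
Δσ_z = 3×1230/(2π×3.8²) × 0.38289 = 40.67 × 0.38289 = 15.57 kPa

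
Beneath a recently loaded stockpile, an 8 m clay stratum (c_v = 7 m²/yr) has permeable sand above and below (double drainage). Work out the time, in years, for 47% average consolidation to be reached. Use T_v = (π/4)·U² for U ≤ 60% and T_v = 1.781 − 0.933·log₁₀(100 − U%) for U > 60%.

t ≈ 0.397 years

Drainage path length: H_d = H/2 = 4 m (double drainage).
U ≤ 60%: T_v = (π/4)·U² = (π/4)×0.47² = 0.17349.
t = T_v·H_d²/c_v = 0.17349×4²/7 = 0.3965 years.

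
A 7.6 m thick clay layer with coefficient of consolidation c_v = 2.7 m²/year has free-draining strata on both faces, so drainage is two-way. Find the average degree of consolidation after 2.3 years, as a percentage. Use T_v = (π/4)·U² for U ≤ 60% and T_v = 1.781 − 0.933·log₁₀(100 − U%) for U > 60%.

Drainage path length: H_d = H/2 = 3.8 m (double drainage).
T_v = c_v·t/H_d² = 2.7×2.3/3.8² = 0.43006.
T_v = 0.43006 corresponds to the U > 60% branch:
U = 1 − 10^((1.781 − T_v)/0.933)/100 = 0.7195

U ≈ 71.9 %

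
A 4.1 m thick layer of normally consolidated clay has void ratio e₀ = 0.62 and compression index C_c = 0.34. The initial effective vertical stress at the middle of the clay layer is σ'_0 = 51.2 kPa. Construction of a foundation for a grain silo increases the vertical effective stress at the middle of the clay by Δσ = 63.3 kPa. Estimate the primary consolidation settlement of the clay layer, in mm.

S_c ≈ 301 mm

Final effective stress: σ'_f = σ'_0 + Δσ = 51.2 + 63.3 = 114.5 kPa.
Normally consolidated clay, so the full stress increment lies on the virgin compression line:
S_c = C_c·H/(1+e₀)·log₁₀(σ'_f/σ'_0) = 0.34×4.1/(1+0.62)×log₁₀(114.5/51.2)
    = 0.86049 × 0.34954 = 0.3008 m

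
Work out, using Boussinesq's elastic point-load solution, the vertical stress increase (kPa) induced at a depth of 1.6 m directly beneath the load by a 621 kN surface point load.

Δσ_z ≈ 116 kPa

Boussinesq vertical stress below a point load on an elastic half-space:
Δσ_z = 3P/(2πz²) · [1 + (r/z)²]^(−5/2)
r/z = 0/1.6 = 0; [1+(r/z)²]^(−5/2) = 1.
Δσ_z = 3×621/(2π×1.6²) × 1 = 115.82 × 1 = 115.8 kPa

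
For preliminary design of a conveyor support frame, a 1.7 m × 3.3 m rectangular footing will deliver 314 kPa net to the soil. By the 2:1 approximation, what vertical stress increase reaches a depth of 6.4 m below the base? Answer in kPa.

Δσ_z ≈ 22.4 kPa

By the 2:1 method the load spreads at 1 horizontal : 2 vertical, so at depth z the loaded area has grown by z in each plan dimension:
Δσ = qBL/((B+z)(L+z)) = 314×1.7×3.3/((1.7+6.4)(3.3+6.4)) = 22.42 kPa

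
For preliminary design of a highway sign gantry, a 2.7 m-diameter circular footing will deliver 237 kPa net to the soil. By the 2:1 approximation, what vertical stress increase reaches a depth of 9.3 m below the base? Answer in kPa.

Δσ_z ≈ 12 kPa

By the 2:1 method the load spreads at 1 horizontal : 2 vertical, so at depth z the loaded area has grown by z in each plan dimension:
Δσ ≈ qD²/(D+z)² = 237×2.7²/(2.7+9.3)² = 11.998 kPa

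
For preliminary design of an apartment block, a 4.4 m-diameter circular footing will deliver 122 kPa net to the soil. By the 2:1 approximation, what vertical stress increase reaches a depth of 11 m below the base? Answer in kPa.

By the 2:1 method the load spreads at 1 horizontal : 2 vertical, so at depth z the loaded area has grown by z in each plan dimension:
Δσ ≈ qD²/(D+z)² = 122×4.4²/(4.4+11)² = 9.9592 kPa

Δσ_z ≈ 9.96 kPa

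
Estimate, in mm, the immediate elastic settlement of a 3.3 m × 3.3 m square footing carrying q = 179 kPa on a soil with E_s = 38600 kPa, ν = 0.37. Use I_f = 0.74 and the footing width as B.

Immediate (elastic) settlement: S_e = q·B·(1−ν²)/E_s · I_f.
S_e = 179 × 3.3 × (1 − 0.37²) / 38600 × 0.74
    = 179 × 3.3 × 0.8631 / 38600 × 0.74
    = 0.009774 m = 9.774 mm

S_e ≈ 9.77 mm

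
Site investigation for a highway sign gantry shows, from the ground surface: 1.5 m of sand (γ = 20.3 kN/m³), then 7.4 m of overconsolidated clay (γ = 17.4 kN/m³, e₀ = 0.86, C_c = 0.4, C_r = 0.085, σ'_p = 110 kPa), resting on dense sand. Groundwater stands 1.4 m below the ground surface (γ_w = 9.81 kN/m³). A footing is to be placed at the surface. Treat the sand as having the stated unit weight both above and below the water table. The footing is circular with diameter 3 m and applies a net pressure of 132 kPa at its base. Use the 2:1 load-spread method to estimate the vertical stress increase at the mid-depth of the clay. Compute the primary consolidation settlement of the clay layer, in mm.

S_c ≈ 39.3 mm

Mid-depth of clay below the ground surface: z = 1.5 + 7.4/2 = 5.2 m.
Total vertical stress at mid-clay: σ_v = 20.3×1.5 + 17.4×3.7 = 94.83 kPa.
Pore pressure: u = 9.81×(5.2 − 1.4) = 37.278 kPa.
Initial effective stress: σ'_0 = σ_v − u = 94.83 − 37.278 = 57.552 kPa.
Stress increase at mid-clay by the 2:1 spreading method:
Δσ ≈ qD²/(D+z)² = 132×3²/(3+5.2)² = 17.668 kPa
Final effective stress: σ'_f = 57.552 + 17.668 = 75.22 kPa.
σ'_f = 75.22 ≤ σ'_p = 110 kPa, so the clay remains overconsolidated and only the recompression index applies:
S_c = C_r·H/(1+e₀)·log₁₀(σ'_f/σ'_0) = 0.085×7.4/1.86×log₁₀(75.22/57.552)
    = 0.33817 × 0.11627 = 0.03932 m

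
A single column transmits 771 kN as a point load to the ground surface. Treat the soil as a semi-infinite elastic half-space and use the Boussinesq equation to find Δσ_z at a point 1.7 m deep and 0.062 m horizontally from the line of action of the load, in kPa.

Δσ_z ≈ 127 kPa

Boussinesq vertical stress below a point load on an elastic half-space:
Δσ_z = 3P/(2πz²) · [1 + (r/z)²]^(−5/2)
r/z = 0.062/1.7 = 0.036471; [1+(r/z)²]^(−5/2) = 0.99668.
Δσ_z = 3×771/(2π×1.7²) × 0.99668 = 127.38 × 0.99668 = 127 kPa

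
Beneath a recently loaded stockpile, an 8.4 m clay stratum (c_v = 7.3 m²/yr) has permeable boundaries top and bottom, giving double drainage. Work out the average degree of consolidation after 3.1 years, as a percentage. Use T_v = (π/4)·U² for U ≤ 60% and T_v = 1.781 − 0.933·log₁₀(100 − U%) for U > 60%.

Drainage path length: H_d = H/2 = 4.2 m (double drainage).
T_v = c_v·t/H_d² = 7.3×3.1/4.2² = 1.2829.
T_v = 1.2829 corresponds to the U > 60% branch:
U = 1 − 10^((1.781 − T_v)/0.933)/100 = 0.9658

U ≈ 96.6 %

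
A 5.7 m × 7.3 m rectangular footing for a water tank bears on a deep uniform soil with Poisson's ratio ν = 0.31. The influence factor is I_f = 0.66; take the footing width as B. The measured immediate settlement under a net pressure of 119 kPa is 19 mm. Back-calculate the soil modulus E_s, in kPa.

S_e = q·B·(1−ν²)/E_s · I_f  ⇒  E_s = q·B·(1−ν²)·I_f / S_e.
E_s = 119 × 5.7 × 0.9039 × 0.66 / 0.019 = 21300 kPa

E_s ≈ 21300 kPa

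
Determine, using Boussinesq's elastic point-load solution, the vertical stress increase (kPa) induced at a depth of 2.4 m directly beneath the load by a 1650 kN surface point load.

Δσ_z ≈ 137 kPa

Boussinesq vertical stress below a point load on an elastic half-space:
Δσ_z = 3P/(2πz²) · [1 + (r/z)²]^(−5/2)
r/z = 0/2.4 = 0; [1+(r/z)²]^(−5/2) = 1.
Δσ_z = 3×1650/(2π×2.4²) × 1 = 136.77 × 1 = 136.8 kPa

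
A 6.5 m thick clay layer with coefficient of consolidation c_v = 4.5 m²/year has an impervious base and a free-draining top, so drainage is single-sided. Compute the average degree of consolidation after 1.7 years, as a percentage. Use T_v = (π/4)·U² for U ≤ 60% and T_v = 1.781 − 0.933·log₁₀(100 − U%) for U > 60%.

Drainage path length: H_d = H = 6.5 m (single drainage).
T_v = c_v·t/H_d² = 4.5×1.7/6.5² = 0.18107.
T_v = 0.18107 corresponds to the U ≤ 60% branch:
U = √(4T_v/π) = 0.4802

U ≈ 48 %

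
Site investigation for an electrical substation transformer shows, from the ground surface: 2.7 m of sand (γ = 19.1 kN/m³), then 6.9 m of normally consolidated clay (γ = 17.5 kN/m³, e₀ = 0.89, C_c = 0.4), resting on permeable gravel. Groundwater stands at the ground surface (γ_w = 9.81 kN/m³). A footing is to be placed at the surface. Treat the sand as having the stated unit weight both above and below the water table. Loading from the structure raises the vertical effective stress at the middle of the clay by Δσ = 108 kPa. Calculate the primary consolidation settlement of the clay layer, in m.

Mid-depth of clay below the ground surface: z = 2.7 + 6.9/2 = 6.15 m.
Total vertical stress at mid-clay: σ_v = 19.1×2.7 + 17.5×3.45 = 111.95 kPa.
Pore pressure: u = 9.81×(6.15 − 0) = 60.332 kPa.
Initial effective stress: σ'_0 = σ_v − u = 111.95 − 60.332 = 51.618 kPa.
Final effective stress: σ'_f = σ'_0 + Δσ = 51.618 + 108 = 159.62 kPa.
Normally consolidated clay, so the full stress increment lies on the virgin compression line:
S_c = C_c·H/(1+e₀)·log₁₀(σ'_f/σ'_0) = 0.4×6.9/(1+0.89)×log₁₀(159.62/51.618)
    = 1.4603 × 0.49029 = 0.716 m

S_c ≈ 0.716 m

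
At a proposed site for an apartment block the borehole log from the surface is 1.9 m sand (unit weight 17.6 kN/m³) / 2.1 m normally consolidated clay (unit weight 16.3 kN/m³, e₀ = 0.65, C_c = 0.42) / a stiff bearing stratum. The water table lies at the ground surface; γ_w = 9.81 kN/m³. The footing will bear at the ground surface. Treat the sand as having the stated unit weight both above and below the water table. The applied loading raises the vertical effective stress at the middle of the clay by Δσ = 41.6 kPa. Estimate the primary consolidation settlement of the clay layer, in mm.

S_c ≈ 249 mm

Mid-depth of clay below the ground surface: z = 1.9 + 2.1/2 = 2.95 m.
Total vertical stress at mid-clay: σ_v = 17.6×1.9 + 16.3×1.05 = 50.555 kPa.
Pore pressure: u = 9.81×(2.95 − 0) = 28.94 kPa.
Initial effective stress: σ'_0 = σ_v − u = 50.555 − 28.94 = 21.615 kPa.
Final effective stress: σ'_f = σ'_0 + Δσ = 21.615 + 41.6 = 63.215 kPa.
Normally consolidated clay, so the full stress increment lies on the virgin compression line:
S_c = C_c·H/(1+e₀)·log₁₀(σ'_f/σ'_0) = 0.42×2.1/(1+0.65)×log₁₀(63.215/21.615)
    = 0.53455 × 0.46606 = 0.2491 m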